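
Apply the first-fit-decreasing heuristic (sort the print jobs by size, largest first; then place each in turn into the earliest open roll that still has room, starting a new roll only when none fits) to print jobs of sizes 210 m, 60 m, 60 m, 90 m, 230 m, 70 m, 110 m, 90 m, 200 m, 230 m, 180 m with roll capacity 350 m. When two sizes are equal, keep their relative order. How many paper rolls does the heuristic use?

Sorted descending: 230, 230, 210, 200, 180, 110, 90, 90, 70, 60, 60.
  230 → roll 1 (new)  [load 230/350]
  230 → roll 2 (new)  [load 230/350]
  210 → roll 3 (new)  [load 210/350]
  200 → roll 4 (new)  [load 200/350]
  180 → roll 5 (new)  [load 180/350]
  110 → roll 1  [load 340/350]
  90 → roll 2  [load 320/350]
  90 → roll 3  [load 300/350]
  70 → roll 4  [load 270/350]
  60 → roll 4  [load 330/350]
  60 → roll 5  [load 240/350]
5 paper rolls opened.

5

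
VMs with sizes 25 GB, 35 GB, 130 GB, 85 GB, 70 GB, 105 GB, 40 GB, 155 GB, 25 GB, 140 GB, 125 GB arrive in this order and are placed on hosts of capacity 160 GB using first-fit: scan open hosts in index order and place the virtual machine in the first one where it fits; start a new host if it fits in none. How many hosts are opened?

  25 → host 1 (new)  [load 25/160]
  35 → host 1  [load 60/160]
  130 → host 2 (new)  [load 130/160]
  85 → host 1  [load 145/160]
  70 → host 3 (new)  [load 70/160]
  105 → host 4 (new)  [load 105/160]
  40 → host 3  [load 110/160]
  155 → host 5 (new)  [load 155/160]
  25 → host 2  [load 155/160]
  140 → host 6 (new)  [load 140/160]
  125 → host 7 (new)  [load 125/160]
7 hosts opened.

7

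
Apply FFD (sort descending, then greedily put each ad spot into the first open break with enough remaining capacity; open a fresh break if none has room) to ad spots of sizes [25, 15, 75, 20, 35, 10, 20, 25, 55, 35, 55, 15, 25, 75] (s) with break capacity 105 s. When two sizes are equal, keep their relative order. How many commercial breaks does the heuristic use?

5

Sorted descending: 75, 75, 55, 55, 35, 35, 25, 25, 25, 20, 20, 15, 15, 10.
  75 → break 1 (new)  [load 75/105]
  75 → break 2 (new)  [load 75/105]
  55 → break 3 (new)  [load 55/105]
  55 → break 4 (new)  [load 55/105]
  35 → break 3  [load 90/105]
  35 → break 4  [load 90/105]
  25 → break 1  [load 100/105]
  25 → break 2  [load 100/105]
  25 → break 5 (new)  [load 25/105]
  20 → break 5  [load 45/105]
  20 → break 5  [load 65/105]
  15 → break 3  [load 105/105]
  15 → break 4  [load 105/105]
  10 → break 5  [load 75/105]
5 commercial breaks opened.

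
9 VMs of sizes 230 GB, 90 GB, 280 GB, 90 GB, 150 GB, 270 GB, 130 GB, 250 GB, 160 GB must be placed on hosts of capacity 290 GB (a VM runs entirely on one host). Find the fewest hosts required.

Total = 280 + 270 + 250 + 230 + 160 + 150 + 130 + 90 + 90 = 1650 GB.
Lower bound: ⌈1650/290⌉ = 6 hosts.
A packing using 7 hosts:
  host 1: 280 = 280
  host 2: 270 = 270
  host 3: 250 = 250
  host 4: 230 = 230
  host 5: 160 + 130 = 290
  host 6: 150 + 90 = 240
  host 7: 90 = 90
No arrangement into 6 hosts stays within capacity, so 7 is optimal.

7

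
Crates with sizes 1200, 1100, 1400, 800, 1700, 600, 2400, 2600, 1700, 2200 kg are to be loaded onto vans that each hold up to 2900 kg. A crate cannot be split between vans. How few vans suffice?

6

Total = 2600 + 2400 + 2200 + 1700 + 1700 + 1400 + 1200 + 1100 + 800 + 600 = 15700 kg.
Lower bound: ⌈15700/2900⌉ = 6 vans.
A packing using 6 vans:
  van 1: 2600 = 2600
  van 2: 2400 = 2400
  van 3: 2200 + 600 = 2800
  van 4: 1700 + 1200 = 2900
  van 5: 1700 + 1100 = 2800
  van 6: 1400 + 800 = 2200
This matches the lower bound, so 6 is optimal.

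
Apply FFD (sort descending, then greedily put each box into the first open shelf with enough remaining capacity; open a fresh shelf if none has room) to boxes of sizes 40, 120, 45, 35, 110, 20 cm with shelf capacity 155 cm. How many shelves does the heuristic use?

3

Sorted descending: 120, 110, 45, 40, 35, 20.
  120 → shelf 1 (new)  [load 120/155]
  110 → shelf 2 (new)  [load 110/155]
  45 → shelf 2  [load 155/155]
  40 → shelf 3 (new)  [load 40/155]
  35 → shelf 1  [load 155/155]
  20 → shelf 3  [load 60/155]
3 shelves opened.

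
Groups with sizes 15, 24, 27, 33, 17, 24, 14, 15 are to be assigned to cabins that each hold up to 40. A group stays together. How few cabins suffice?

Total = 33 + 27 + 24 + 24 + 17 + 15 + 15 + 14 = 169.
Lower bound: ⌈169/40⌉ = 5 cabins.
A packing using 5 cabins:
  cabin 1: 33 = 33
  cabin 2: 27 = 27
  cabin 3: 24 + 15 = 39
  cabin 4: 24 + 15 = 39
  cabin 5: 17 + 14 = 31
This matches the lower bound, so 5 is optimal.

5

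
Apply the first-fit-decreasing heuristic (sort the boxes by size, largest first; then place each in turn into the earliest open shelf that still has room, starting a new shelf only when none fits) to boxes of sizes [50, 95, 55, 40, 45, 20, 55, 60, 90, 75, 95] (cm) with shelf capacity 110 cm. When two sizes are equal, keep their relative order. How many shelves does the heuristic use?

Sorted descending: 95, 95, 90, 75, 60, 55, 55, 50, 45, 40, 20.
  95 → shelf 1 (new)  [load 95/110]
  95 → shelf 2 (new)  [load 95/110]
  90 → shelf 3 (new)  [load 90/110]
  75 → shelf 4 (new)  [load 75/110]
  60 → shelf 5 (new)  [load 60/110]
  55 → shelf 6 (new)  [load 55/110]
  55 → shelf 6  [load 110/110]
  50 → shelf 5  [load 110/110]
  45 → shelf 7 (new)  [load 45/110]
  40 → shelf 7  [load 85/110]
  20 → shelf 3  [load 110/110]
7 shelves opened.

7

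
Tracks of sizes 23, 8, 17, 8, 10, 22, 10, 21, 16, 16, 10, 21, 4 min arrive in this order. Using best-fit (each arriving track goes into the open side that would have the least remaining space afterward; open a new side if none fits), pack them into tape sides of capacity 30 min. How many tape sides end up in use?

  23 → side 1 (new)  [load 23/30]
  8 → side 2 (new)  [load 8/30]
  17 → side 2  [load 25/30]
  8 → side 3 (new)  [load 8/30]
  10 → side 3  [load 18/30]
  22 → side 4 (new)  [load 22/30]
  10 → side 3  [load 28/30]
  21 → side 5 (new)  [load 21/30]
  16 → side 6 (new)  [load 16/30]
  16 → side 7 (new)  [load 16/30]
  10 → side 6  [load 26/30]
  21 → side 8 (new)  [load 21/30]
  4 → side 6  [load 30/30]
8 tape sides opened.

8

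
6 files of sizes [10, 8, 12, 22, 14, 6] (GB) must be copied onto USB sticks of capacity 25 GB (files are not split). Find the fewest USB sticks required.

4

Total = 22 + 14 + 12 + 10 + 8 + 6 = 72 GB.
Lower bound: ⌈72/25⌉ = 3 USB sticks.
A packing using 4 USB sticks:
  USB stick 1: 22 = 22
  USB stick 2: 14 + 10 = 24
  USB stick 3: 12 + 8 = 20
  USB stick 4: 6 = 6
No arrangement into 3 USB sticks stays within capacity, so 4 is optimal.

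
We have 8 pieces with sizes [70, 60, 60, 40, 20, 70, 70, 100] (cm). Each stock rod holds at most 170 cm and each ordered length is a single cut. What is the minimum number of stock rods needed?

3

Total = 100 + 70 + 70 + 70 + 60 + 60 + 40 + 20 = 490 cm.
Lower bound: ⌈490/170⌉ = 3 stock rods.
A packing using 3 stock rods:
  stock rod 1: 100 + 70 = 170
  stock rod 2: 70 + 70 + 20 = 160
  stock rod 3: 60 + 60 + 40 = 160
This matches the lower bound, so 3 is optimal.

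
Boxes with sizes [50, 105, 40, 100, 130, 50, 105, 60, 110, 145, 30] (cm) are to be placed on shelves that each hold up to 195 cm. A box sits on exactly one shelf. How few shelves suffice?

6

Total = 145 + 130 + 110 + 105 + 105 + 100 + 60 + 50 + 50 + 40 + 30 = 925 cm.
Lower bound: ⌈925/195⌉ = 5 shelves.
Also, 6 boxes each exceed 195/2 cm, and no two of those can share a shelf, so at least 6 shelves are needed.
A packing using 6 shelves:
  shelf 1: 145 + 50 = 195
  shelf 2: 130 + 60 = 190
  shelf 3: 110 + 50 + 30 = 190
  shelf 4: 105 + 40 = 145
  shelf 5: 105 = 105
  shelf 6: 100 = 100
This matches the lower bound, so 6 is optimal.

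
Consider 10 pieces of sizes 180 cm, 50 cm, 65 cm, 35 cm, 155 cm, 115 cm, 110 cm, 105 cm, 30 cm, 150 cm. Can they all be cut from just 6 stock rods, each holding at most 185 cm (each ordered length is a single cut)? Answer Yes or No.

A valid assignment using 6 stock rods:
  stock rod 1: 180 = 180
  stock rod 2: 155 + 30 = 185
  stock rod 3: 150 + 35 = 185
  stock rod 4: 115 + 65 = 180
  stock rod 5: 110 + 50 = 160
  stock rod 6: 105 = 105
Every load is within 185 cm, so 6 stock rods suffice.

Yes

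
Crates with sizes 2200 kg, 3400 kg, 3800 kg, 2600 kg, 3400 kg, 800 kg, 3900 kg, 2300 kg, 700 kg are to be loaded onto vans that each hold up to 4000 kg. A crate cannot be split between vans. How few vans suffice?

7

Total = 3900 + 3800 + 3400 + 3400 + 2600 + 2300 + 2200 + 800 + 700 = 23100 kg.
Lower bound: ⌈23100/4000⌉ = 6 vans.
Also, 7 crates each exceed 2000 kg, and no two of those can share a van, so at least 7 vans are needed.
A packing using 7 vans:
  van 1: 3900 = 3900
  van 2: 3800 = 3800
  van 3: 3400 = 3400
  van 4: 3400 = 3400
  van 5: 2600 + 800 = 3400
  van 6: 2300 + 700 = 3000
  van 7: 2200 = 2200
This matches the lower bound, so 7 is optimal.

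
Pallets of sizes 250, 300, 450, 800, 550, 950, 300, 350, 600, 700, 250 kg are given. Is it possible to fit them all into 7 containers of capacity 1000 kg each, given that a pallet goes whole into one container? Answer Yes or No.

Yes

A valid assignment using 6 containers:
  container 1: 950 = 950
  container 2: 800 = 800
  container 3: 700 + 300 = 1000
  container 4: 600 + 350 = 950
  container 5: 550 + 450 = 1000
  container 6: 300 + 250 + 250 = 800
That uses only 6 ≤ 7, so 7 containers are enough.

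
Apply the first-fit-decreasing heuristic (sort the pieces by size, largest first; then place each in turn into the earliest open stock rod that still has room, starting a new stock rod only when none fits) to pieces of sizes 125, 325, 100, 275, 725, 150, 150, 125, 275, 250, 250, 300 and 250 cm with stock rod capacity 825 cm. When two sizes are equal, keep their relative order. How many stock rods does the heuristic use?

5

Sorted descending: 725, 325, 300, 275, 275, 250, 250, 250, 150, 150, 125, 125, 100.
  725 → stock rod 1 (new)  [load 725/825]
  325 → stock rod 2 (new)  [load 325/825]
  300 → stock rod 2  [load 625/825]
  275 → stock rod 3 (new)  [load 275/825]
  275 → stock rod 3  [load 550/825]
  250 → stock rod 3  [load 800/825]
  250 → stock rod 4 (new)  [load 250/825]
  250 → stock rod 4  [load 500/825]
  150 → stock rod 2  [load 775/825]
  150 → stock rod 4  [load 650/825]
  125 → stock rod 4  [load 775/825]
  125 → stock rod 5 (new)  [load 125/825]
  100 → stock rod 1  [load 825/825]
5 stock rods opened.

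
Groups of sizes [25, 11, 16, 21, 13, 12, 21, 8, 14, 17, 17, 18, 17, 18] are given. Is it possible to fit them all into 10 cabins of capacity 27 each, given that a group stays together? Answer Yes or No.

No

Total = 228; ⌈228/27⌉ = 9.
10 groups each exceed half the capacity and cannot share a cabin, forcing at least 10 cabins.
The bound of 10 does not rule out 10, but exhaustive search shows no assignment into 10 cabins of capacity 27 exists — the minimum is 11.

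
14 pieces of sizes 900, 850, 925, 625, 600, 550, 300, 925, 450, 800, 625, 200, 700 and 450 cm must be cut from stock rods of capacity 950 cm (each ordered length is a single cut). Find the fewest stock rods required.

11

Total = 925 + 925 + 900 + 850 + 800 + 700 + 625 + 625 + 600 + 550 + 450 + 450 + 300 + 200 = 8900 cm.
Lower bound: ⌈8900/950⌉ = 10 stock rods.
A packing using 11 stock rods:
  stock rod 1: 925 = 925
  stock rod 2: 925 = 925
  stock rod 3: 900 = 900
  stock rod 4: 850 = 850
  stock rod 5: 800 = 800
  stock rod 6: 700 + 200 = 900
  stock rod 7: 625 + 300 = 925
  stock rod 8: 625 = 625
  stock rod 9: 600 = 600
  stock rod 10: 550 = 550
  stock rod 11: 450 + 450 = 900
No arrangement into 10 stock rods stays within capacity, so 11 is optimal.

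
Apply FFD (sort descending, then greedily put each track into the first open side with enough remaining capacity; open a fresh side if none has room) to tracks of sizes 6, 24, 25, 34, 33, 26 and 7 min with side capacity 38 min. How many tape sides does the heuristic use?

5

Sorted descending: 34, 33, 26, 25, 24, 7, 6.
  34 → side 1 (new)  [load 34/38]
  33 → side 2 (new)  [load 33/38]
  26 → side 3 (new)  [load 26/38]
  25 → side 4 (new)  [load 25/38]
  24 → side 5 (new)  [load 24/38]
  7 → side 3  [load 33/38]
  6 → side 4  [load 31/38]
5 tape sides opened.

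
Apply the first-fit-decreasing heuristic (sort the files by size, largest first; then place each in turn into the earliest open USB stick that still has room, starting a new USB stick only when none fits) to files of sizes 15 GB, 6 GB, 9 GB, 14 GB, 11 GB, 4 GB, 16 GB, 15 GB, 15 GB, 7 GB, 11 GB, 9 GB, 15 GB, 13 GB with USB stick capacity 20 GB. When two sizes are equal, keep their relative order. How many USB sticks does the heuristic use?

9

Sorted descending: 16, 15, 15, 15, 15, 14, 13, 11, 11, 9, 9, 7, 6, 4.
  16 → USB stick 1 (new)  [load 16/20]
  15 → USB stick 2 (new)  [load 15/20]
  15 → USB stick 3 (new)  [load 15/20]
  15 → USB stick 4 (new)  [load 15/20]
  15 → USB stick 5 (new)  [load 15/20]
  14 → USB stick 6 (new)  [load 14/20]
  13 → USB stick 7 (new)  [load 13/20]
  11 → USB stick 8 (new)  [load 11/20]
  11 → USB stick 9 (new)  [load 11/20]
  9 → USB stick 8  [load 20/20]
  9 → USB stick 9  [load 20/20]
  7 → USB stick 7  [load 20/20]
  6 → USB stick 6  [load 20/20]
  4 → USB stick 1  [load 20/20]
9 USB sticks opened.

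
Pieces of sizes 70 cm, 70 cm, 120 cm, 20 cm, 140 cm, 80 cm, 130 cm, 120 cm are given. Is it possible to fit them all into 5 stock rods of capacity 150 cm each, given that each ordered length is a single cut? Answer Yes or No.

No

Total = 750 cm; ⌈750/150⌉ = 5.
The bound of 5 does not rule out 5, but exhaustive search shows no assignment into 5 stock rods of capacity 150 cm exists — the minimum is 6.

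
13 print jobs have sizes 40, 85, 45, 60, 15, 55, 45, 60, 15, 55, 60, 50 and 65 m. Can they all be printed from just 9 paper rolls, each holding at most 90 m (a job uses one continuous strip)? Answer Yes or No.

A valid assignment using 9 paper rolls:
  roll 1: 85 = 85
  roll 2: 65 + 15 = 80
  roll 3: 60 + 15 = 75
  roll 4: 60 = 60
  roll 5: 60 = 60
  roll 6: 55 = 55
  roll 7: 55 = 55
  roll 8: 50 + 40 = 90
  roll 9: 45 + 45 = 90
Every load is within 90 m, so 9 paper rolls suffice.

Yes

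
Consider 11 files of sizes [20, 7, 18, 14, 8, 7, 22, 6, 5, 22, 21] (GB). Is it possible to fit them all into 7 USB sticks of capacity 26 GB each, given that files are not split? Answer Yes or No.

Yes

A valid assignment using 7 USB sticks:
  USB stick 1: 22 = 22
  USB stick 2: 22 = 22
  USB stick 3: 21 + 5 = 26
  USB stick 4: 20 + 6 = 26
  USB stick 5: 18 + 8 = 26
  USB stick 6: 14 + 7 = 21
  USB stick 7: 7 = 7
Every load is within 26 GB, so 7 USB sticks suffice.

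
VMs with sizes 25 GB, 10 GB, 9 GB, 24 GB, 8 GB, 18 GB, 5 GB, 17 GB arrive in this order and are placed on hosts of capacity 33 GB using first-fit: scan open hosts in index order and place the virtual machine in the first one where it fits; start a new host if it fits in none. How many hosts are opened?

5

  25 → host 1 (new)  [load 25/33]
  10 → host 2 (new)  [load 10/33]
  9 → host 2  [load 19/33]
  24 → host 3 (new)  [load 24/33]
  8 → host 1  [load 33/33]
  18 → host 4 (new)  [load 18/33]
  5 → host 2  [load 24/33]
  17 → host 5 (new)  [load 17/33]
5 hosts opened.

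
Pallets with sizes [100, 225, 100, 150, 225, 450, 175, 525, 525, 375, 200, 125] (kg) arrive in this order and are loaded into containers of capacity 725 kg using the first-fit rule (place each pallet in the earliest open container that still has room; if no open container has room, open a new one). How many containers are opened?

  100 → container 1 (new)  [load 100/725]
  225 → container 1  [load 325/725]
  100 → container 1  [load 425/725]
  150 → container 1  [load 575/725]
  225 → container 2 (new)  [load 225/725]
  450 → container 2  [load 675/725]
  175 → container 3 (new)  [load 175/725]
  525 → container 3  [load 700/725]
  525 → container 4 (new)  [load 525/725]
  375 → container 5 (new)  [load 375/725]
  200 → container 4  [load 725/725]
  125 → container 1  [load 700/725]
5 containers opened.

5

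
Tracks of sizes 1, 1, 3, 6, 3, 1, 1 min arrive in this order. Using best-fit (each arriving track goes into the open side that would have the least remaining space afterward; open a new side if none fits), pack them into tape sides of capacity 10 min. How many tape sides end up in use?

  1 → side 1 (new)  [load 1/10]
  1 → side 1  [load 2/10]
  3 → side 1  [load 5/10]
  6 → side 2 (new)  [load 6/10]
  3 → side 2  [load 9/10]
  1 → side 2  [load 10/10]
  1 → side 1  [load 6/10]
2 tape sides opened.

2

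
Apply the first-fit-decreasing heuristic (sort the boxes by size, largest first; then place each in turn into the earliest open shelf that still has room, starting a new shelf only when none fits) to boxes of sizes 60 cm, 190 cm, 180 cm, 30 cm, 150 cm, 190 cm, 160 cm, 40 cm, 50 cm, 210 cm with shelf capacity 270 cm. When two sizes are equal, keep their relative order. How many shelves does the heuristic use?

6

Sorted descending: 210, 190, 190, 180, 160, 150, 60, 50, 40, 30.
  210 → shelf 1 (new)  [load 210/270]
  190 → shelf 2 (new)  [load 190/270]
  190 → shelf 3 (new)  [load 190/270]
  180 → shelf 4 (new)  [load 180/270]
  160 → shelf 5 (new)  [load 160/270]
  150 → shelf 6 (new)  [load 150/270]
  60 → shelf 1  [load 270/270]
  50 → shelf 2  [load 240/270]
  40 → shelf 3  [load 230/270]
  30 → shelf 2  [load 270/270]
6 shelves opened.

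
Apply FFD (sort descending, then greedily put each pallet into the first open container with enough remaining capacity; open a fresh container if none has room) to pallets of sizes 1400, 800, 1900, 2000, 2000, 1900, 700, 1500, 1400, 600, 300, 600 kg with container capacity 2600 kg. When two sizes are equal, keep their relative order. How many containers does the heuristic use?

Sorted descending: 2000, 2000, 1900, 1900, 1500, 1400, 1400, 800, 700, 600, 600, 300.
  2000 → container 1 (new)  [load 2000/2600]
  2000 → container 2 (new)  [load 2000/2600]
  1900 → container 3 (new)  [load 1900/2600]
  1900 → container 4 (new)  [load 1900/2600]
  1500 → container 5 (new)  [load 1500/2600]
  1400 → container 6 (new)  [load 1400/2600]
  1400 → container 7 (new)  [load 1400/2600]
  800 → container 5  [load 2300/2600]
  700 → container 3  [load 2600/2600]
  600 → container 1  [load 2600/2600]
  600 → container 2  [load 2600/2600]
  300 → container 4  [load 2200/2600]
7 containers opened.

7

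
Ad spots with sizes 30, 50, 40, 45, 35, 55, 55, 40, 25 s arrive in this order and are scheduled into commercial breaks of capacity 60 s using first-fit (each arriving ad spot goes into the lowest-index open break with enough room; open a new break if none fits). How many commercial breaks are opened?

8

  30 → break 1 (new)  [load 30/60]
  50 → break 2 (new)  [load 50/60]
  40 → break 3 (new)  [load 40/60]
  45 → break 4 (new)  [load 45/60]
  35 → break 5 (new)  [load 35/60]
  55 → break 6 (new)  [load 55/60]
  55 → break 7 (new)  [load 55/60]
  40 → break 8 (new)  [load 40/60]
  25 → break 1  [load 55/60]
8 commercial breaks opened.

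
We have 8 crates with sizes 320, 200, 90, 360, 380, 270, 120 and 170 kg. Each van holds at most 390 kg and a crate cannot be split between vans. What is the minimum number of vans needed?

6

Total = 380 + 360 + 320 + 270 + 200 + 170 + 120 + 90 = 1910 kg.
Lower bound: ⌈1910/390⌉ = 5 vans.
A packing using 6 vans:
  van 1: 380 = 380
  van 2: 360 = 360
  van 3: 320 = 320
  van 4: 270 + 120 = 390
  van 5: 200 + 170 = 370
  van 6: 90 = 90
No arrangement into 5 vans stays within capacity, so 6 is optimal.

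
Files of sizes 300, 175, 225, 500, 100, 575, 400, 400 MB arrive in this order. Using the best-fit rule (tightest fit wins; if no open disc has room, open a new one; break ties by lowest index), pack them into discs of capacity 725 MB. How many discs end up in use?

  300 → disc 1 (new)  [load 300/725]
  175 → disc 1  [load 475/725]
  225 → disc 1  [load 700/725]
  500 → disc 2 (new)  [load 500/725]
  100 → disc 2  [load 600/725]
  575 → disc 3 (new)  [load 575/725]
  400 → disc 4 (new)  [load 400/725]
  400 → disc 5 (new)  [load 400/725]
5 discs opened.

5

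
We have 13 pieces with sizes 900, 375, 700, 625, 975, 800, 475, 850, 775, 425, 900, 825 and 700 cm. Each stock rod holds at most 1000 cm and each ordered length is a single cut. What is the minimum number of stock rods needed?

Total = 975 + 900 + 900 + 850 + 825 + 800 + 775 + 700 + 700 + 625 + 475 + 425 + 375 = 9325 cm.
Lower bound: ⌈9325/1000⌉ = 10 stock rods.
A packing using 11 stock rods:
  stock rod 1: 975 = 975
  stock rod 2: 900 = 900
  stock rod 3: 900 = 900
  stock rod 4: 850 = 850
  stock rod 5: 825 = 825
  stock rod 6: 800 = 800
  stock rod 7: 775 = 775
  stock rod 8: 700 = 700
  stock rod 9: 700 = 700
  stock rod 10: 625 + 375 = 1000
  stock rod 11: 475 + 425 = 900
No arrangement into 10 stock rods stays within capacity, so 11 is optimal.

11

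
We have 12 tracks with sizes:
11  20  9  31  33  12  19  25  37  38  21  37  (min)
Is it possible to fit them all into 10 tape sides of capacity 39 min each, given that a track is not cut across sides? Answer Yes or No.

Yes

A valid assignment using 9 tape sides:
  side 1: 38 = 38
  side 2: 37 = 37
  side 3: 37 = 37
  side 4: 33 = 33
  side 5: 31 = 31
  side 6: 25 + 12 = 37
  side 7: 21 + 11 = 32
  side 8: 20 + 19 = 39
  side 9: 9 = 9
That uses only 9 ≤ 10, so 10 tape sides are enough.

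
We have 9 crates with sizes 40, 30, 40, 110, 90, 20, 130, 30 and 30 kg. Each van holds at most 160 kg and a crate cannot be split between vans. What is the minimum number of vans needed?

4

Total = 130 + 110 + 90 + 40 + 40 + 30 + 30 + 30 + 20 = 520 kg.
Lower bound: ⌈520/160⌉ = 4 vans.
A packing using 4 vans:
  van 1: 130 + 30 = 160
  van 2: 110 + 40 = 150
  van 3: 90 + 40 + 30 = 160
  van 4: 30 + 20 = 50
This matches the lower bound, so 4 is optimal.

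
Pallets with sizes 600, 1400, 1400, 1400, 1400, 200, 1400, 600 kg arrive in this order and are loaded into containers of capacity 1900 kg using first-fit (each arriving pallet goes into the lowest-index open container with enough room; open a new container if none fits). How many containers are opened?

  600 → container 1 (new)  [load 600/1900]
  1400 → container 2 (new)  [load 1400/1900]
  1400 → container 3 (new)  [load 1400/1900]
  1400 → container 4 (new)  [load 1400/1900]
  1400 → container 5 (new)  [load 1400/1900]
  200 → container 1  [load 800/1900]
  1400 → container 6 (new)  [load 1400/1900]
  600 → container 1  [load 1400/1900]
6 containers opened.

6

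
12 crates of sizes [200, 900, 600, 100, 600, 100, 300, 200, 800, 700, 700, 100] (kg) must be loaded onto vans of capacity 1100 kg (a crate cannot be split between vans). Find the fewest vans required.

6

Total = 900 + 800 + 700 + 700 + 600 + 600 + 300 + 200 + 200 + 100 + 100 + 100 = 5300 kg.
Lower bound: ⌈5300/1100⌉ = 5 vans.
Also, 6 crates each exceed 550 kg, and no two of those can share a van, so at least 6 vans are needed.
A packing using 6 vans:
  van 1: 900 + 200 = 1100
  van 2: 800 + 300 = 1100
  van 3: 700 + 200 + 100 + 100 = 1100
  van 4: 700 + 100 = 800
  van 5: 600 = 600
  van 6: 600 = 600
This matches the lower bound, so 6 is optimal.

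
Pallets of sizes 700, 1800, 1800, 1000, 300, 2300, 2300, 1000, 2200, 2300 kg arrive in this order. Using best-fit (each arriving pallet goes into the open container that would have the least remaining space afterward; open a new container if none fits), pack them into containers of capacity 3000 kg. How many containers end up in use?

7

  700 → container 1 (new)  [load 700/3000]
  1800 → container 1  [load 2500/3000]
  1800 → container 2 (new)  [load 1800/3000]
  1000 → container 2  [load 2800/3000]
  300 → container 1  [load 2800/3000]
  2300 → container 3 (new)  [load 2300/3000]
  2300 → container 4 (new)  [load 2300/3000]
  1000 → container 5 (new)  [load 1000/3000]
  2200 → container 6 (new)  [load 2200/3000]
  2300 → container 7 (new)  [load 2300/3000]
7 containers opened.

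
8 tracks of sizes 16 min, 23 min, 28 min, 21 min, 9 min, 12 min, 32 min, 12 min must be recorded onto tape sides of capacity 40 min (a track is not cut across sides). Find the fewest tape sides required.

5

Total = 32 + 28 + 23 + 21 + 16 + 12 + 12 + 9 = 153 min.
Lower bound: ⌈153/40⌉ = 4 tape sides.
A packing using 5 tape sides:
  side 1: 32 = 32
  side 2: 28 + 12 = 40
  side 3: 23 + 16 = 39
  side 4: 21 + 12 = 33
  side 5: 9 = 9
No arrangement into 4 tape sides stays within capacity, so 5 is optimal.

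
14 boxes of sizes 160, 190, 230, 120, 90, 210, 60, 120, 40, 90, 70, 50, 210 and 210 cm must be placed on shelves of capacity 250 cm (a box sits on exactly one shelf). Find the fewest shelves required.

8

Total = 230 + 210 + 210 + 210 + 190 + 160 + 120 + 120 + 90 + 90 + 70 + 60 + 50 + 40 = 1850 cm.
Lower bound: ⌈1850/250⌉ = 8 shelves.
A packing using 8 shelves:
  shelf 1: 230 = 230
  shelf 2: 210 + 40 = 250
  shelf 3: 210 = 210
  shelf 4: 210 = 210
  shelf 5: 190 + 60 = 250
  shelf 6: 160 + 90 = 250
  shelf 7: 120 + 120 = 240
  shelf 8: 90 + 70 + 50 = 210
This matches the lower bound, so 8 is optimal.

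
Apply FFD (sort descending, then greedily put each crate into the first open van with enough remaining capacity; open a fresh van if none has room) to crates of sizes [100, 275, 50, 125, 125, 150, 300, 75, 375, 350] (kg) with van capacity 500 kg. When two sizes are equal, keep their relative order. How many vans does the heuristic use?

Sorted descending: 375, 350, 300, 275, 150, 125, 125, 100, 75, 50.
  375 → van 1 (new)  [load 375/500]
  350 → van 2 (new)  [load 350/500]
  300 → van 3 (new)  [load 300/500]
  275 → van 4 (new)  [load 275/500]
  150 → van 2  [load 500/500]
  125 → van 1  [load 500/500]
  125 → van 3  [load 425/500]
  100 → van 4  [load 375/500]
  75 → van 3  [load 500/500]
  50 → van 4  [load 425/500]
4 vans opened.

4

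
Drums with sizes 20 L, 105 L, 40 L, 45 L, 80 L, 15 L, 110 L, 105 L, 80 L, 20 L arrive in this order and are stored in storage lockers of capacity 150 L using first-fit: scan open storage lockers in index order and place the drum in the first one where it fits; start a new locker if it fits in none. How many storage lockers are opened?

6

  20 → locker 1 (new)  [load 20/150]
  105 → locker 1  [load 125/150]
  40 → locker 2 (new)  [load 40/150]
  45 → locker 2  [load 85/150]
  80 → locker 3 (new)  [load 80/150]
  15 → locker 1  [load 140/150]
  110 → locker 4 (new)  [load 110/150]
  105 → locker 5 (new)  [load 105/150]
  80 → locker 6 (new)  [load 80/150]
  20 → locker 2  [load 105/150]
6 storage lockers opened.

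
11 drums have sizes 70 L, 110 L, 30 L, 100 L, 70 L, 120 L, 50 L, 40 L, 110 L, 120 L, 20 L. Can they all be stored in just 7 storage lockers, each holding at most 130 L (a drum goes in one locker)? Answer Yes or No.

Yes

A valid assignment using 7 storage lockers:
  locker 1: 120 = 120
  locker 2: 120 = 120
  locker 3: 110 + 20 = 130
  locker 4: 110 = 110
  locker 5: 100 + 30 = 130
  locker 6: 70 + 50 = 120
  locker 7: 70 + 40 = 110
Every load is within 130 L, so 7 storage lockers suffice.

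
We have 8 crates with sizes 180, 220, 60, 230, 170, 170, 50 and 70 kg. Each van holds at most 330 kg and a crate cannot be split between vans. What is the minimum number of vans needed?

5

Total = 230 + 220 + 180 + 170 + 170 + 70 + 60 + 50 = 1150 kg.
Lower bound: ⌈1150/330⌉ = 4 vans.
Also, 5 crates each exceed 165 kg, and no two of those can share a van, so at least 5 vans are needed.
A packing using 5 vans:
  van 1: 230 + 70 = 300
  van 2: 220 + 60 + 50 = 330
  van 3: 180 = 180
  van 4: 170 = 170
  van 5: 170 = 170
This matches the lower bound, so 5 is optimal.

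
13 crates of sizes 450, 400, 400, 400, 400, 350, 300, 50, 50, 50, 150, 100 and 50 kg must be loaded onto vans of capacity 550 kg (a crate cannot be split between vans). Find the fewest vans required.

7

Total = 450 + 400 + 400 + 400 + 400 + 350 + 300 + 150 + 100 + 50 + 50 + 50 + 50 = 3150 kg.
Lower bound: ⌈3150/550⌉ = 6 vans.
Also, 7 crates each exceed 275 kg, and no two of those can share a van, so at least 7 vans are needed.
A packing using 7 vans:
  van 1: 450 + 100 = 550
  van 2: 400 + 150 = 550
  van 3: 400 + 50 + 50 + 50 = 550
  van 4: 400 + 50 = 450
  van 5: 400 = 400
  van 6: 350 = 350
  van 7: 300 = 300
This matches the lower bound, so 7 is optimal.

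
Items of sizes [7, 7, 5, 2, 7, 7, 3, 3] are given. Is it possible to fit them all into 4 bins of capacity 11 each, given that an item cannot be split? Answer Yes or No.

No

Total = 41; ⌈41/11⌉ = 4.
The bound of 4 does not rule out 4, but exhaustive search shows no assignment into 4 bins of capacity 11 exists — the minimum is 5.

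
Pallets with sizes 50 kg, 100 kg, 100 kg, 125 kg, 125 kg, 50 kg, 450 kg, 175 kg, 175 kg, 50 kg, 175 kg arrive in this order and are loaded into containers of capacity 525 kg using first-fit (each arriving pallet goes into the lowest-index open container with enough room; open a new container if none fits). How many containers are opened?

  50 → container 1 (new)  [load 50/525]
  100 → container 1  [load 150/525]
  100 → container 1  [load 250/525]
  125 → container 1  [load 375/525]
  125 → container 1  [load 500/525]
  50 → container 2 (new)  [load 50/525]
  450 → container 2  [load 500/525]
  175 → container 3 (new)  [load 175/525]
  175 → container 3  [load 350/525]
  50 → container 3  [load 400/525]
  175 → container 4 (new)  [load 175/525]
4 containers opened.

4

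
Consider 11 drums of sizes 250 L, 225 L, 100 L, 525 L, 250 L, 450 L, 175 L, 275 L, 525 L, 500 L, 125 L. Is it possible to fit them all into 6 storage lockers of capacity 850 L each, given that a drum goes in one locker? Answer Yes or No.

A valid assignment using 5 storage lockers:
  locker 1: 525 + 275 = 800
  locker 2: 525 + 250 = 775
  locker 3: 500 + 250 + 100 = 850
  locker 4: 450 + 225 + 175 = 850
  locker 5: 125 = 125
That uses only 5 ≤ 6, so 6 storage lockers are enough.

Yes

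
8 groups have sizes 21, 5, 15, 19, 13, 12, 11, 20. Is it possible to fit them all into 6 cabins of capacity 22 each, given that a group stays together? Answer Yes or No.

Total = 116; ⌈116/22⌉ = 6.
The bound of 6 does not rule out 6, but exhaustive search shows no assignment into 6 cabins of capacity 22 exists — the minimum is 7.

No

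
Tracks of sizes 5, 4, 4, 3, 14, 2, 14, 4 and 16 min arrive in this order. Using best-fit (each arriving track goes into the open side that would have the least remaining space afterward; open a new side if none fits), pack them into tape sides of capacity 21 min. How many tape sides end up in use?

4

  5 → side 1 (new)  [load 5/21]
  4 → side 1  [load 9/21]
  4 → side 1  [load 13/21]
  3 → side 1  [load 16/21]
  14 → side 2 (new)  [load 14/21]
  2 → side 1  [load 18/21]
  14 → side 3 (new)  [load 14/21]
  4 → side 2  [load 18/21]
  16 → side 4 (new)  [load 16/21]
4 tape sides opened.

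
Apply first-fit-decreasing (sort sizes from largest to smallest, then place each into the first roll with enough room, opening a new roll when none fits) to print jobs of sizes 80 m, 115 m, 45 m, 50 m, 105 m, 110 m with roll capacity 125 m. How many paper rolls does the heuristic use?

5

Sorted descending: 115, 110, 105, 80, 50, 45.
  115 → roll 1 (new)  [load 115/125]
  110 → roll 2 (new)  [load 110/125]
  105 → roll 3 (new)  [load 105/125]
  80 → roll 4 (new)  [load 80/125]
  50 → roll 5 (new)  [load 50/125]
  45 → roll 4  [load 125/125]
5 paper rolls opened.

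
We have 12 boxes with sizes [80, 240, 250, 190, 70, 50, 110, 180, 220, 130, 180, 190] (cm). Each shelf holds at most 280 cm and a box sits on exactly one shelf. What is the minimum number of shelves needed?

Total = 250 + 240 + 220 + 190 + 190 + 180 + 180 + 130 + 110 + 80 + 70 + 50 = 1890 cm.
Lower bound: ⌈1890/280⌉ = 7 shelves.
A packing using 8 shelves:
  shelf 1: 250 = 250
  shelf 2: 240 = 240
  shelf 3: 220 + 50 = 270
  shelf 4: 190 + 80 = 270
  shelf 5: 190 + 70 = 260
  shelf 6: 180 = 180
  shelf 7: 180 = 180
  shelf 8: 130 + 110 = 240
No arrangement into 7 shelves stays within capacity, so 8 is optimal.

8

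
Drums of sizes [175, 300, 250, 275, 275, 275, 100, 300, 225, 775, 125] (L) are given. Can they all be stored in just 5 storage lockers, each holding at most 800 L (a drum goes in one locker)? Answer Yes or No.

A valid assignment using 4 storage lockers:
  locker 1: 775 = 775
  locker 2: 300 + 300 + 175 = 775
  locker 3: 275 + 275 + 250 = 800
  locker 4: 275 + 225 + 125 + 100 = 725
That uses only 4 ≤ 5, so 5 storage lockers are enough.

Yes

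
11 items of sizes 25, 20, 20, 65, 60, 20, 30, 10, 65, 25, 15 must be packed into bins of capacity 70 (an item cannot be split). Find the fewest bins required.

Total = 65 + 65 + 60 + 30 + 25 + 25 + 20 + 20 + 20 + 15 + 10 = 355.
Lower bound: ⌈355/70⌉ = 6 bins.
A packing using 6 bins:
  bin 1: 65 = 65
  bin 2: 65 = 65
  bin 3: 60 + 10 = 70
  bin 4: 30 + 25 + 15 = 70
  bin 5: 25 + 20 + 20 = 65
  bin 6: 20 = 20
This matches the lower bound, so 6 is optimal.

6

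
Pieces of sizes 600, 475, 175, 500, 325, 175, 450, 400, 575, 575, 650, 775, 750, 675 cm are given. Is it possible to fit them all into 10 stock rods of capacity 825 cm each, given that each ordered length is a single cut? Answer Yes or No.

Total = 7100 cm; ⌈7100/825⌉ = 9.
10 pieces each exceed half the capacity and cannot share a stock rod, forcing at least 10 stock rods.
The bound of 10 does not rule out 10, but exhaustive search shows no assignment into 10 stock rods of capacity 825 cm exists — the minimum is 11.

No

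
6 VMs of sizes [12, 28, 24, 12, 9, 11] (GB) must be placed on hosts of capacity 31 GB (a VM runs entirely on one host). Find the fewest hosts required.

4

Total = 28 + 24 + 12 + 12 + 11 + 9 = 96 GB.
Lower bound: ⌈96/31⌉ = 4 hosts.
A packing using 4 hosts:
  host 1: 28 = 28
  host 2: 24 = 24
  host 3: 12 + 12 = 24
  host 4: 11 + 9 = 20
This matches the lower bound, so 4 is optimal.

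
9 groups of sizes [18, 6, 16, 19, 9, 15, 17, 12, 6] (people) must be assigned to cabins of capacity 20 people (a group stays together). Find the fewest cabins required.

Total = 19 + 18 + 17 + 16 + 15 + 12 + 9 + 6 + 6 = 118 people.
Lower bound: ⌈118/20⌉ = 6 cabins.
A packing using 7 cabins:
  cabin 1: 19 = 19
  cabin 2: 18 = 18
  cabin 3: 17 = 17
  cabin 4: 16 = 16
  cabin 5: 15 = 15
  cabin 6: 12 + 6 = 18
  cabin 7: 9 + 6 = 15
No arrangement into 6 cabins stays within capacity, so 7 is optimal.

7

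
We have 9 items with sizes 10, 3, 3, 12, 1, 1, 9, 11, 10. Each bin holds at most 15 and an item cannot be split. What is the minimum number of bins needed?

Total = 12 + 11 + 10 + 10 + 9 + 3 + 3 + 1 + 1 = 60.
Lower bound: ⌈60/15⌉ = 4 bins.
Also, 5 items each exceed 15/2, and no two of those can share a bin, so at least 5 bins are needed.
A packing using 5 bins:
  bin 1: 12 + 3 = 15
  bin 2: 11 + 3 + 1 = 15
  bin 3: 10 + 1 = 11
  bin 4: 10 = 10
  bin 5: 9 = 9
This matches the lower bound, so 5 is optimal.

5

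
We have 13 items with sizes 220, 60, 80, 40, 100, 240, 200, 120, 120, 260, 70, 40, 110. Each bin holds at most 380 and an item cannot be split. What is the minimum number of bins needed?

5

Total = 260 + 240 + 220 + 200 + 120 + 120 + 110 + 100 + 80 + 70 + 60 + 40 + 40 = 1660.
Lower bound: ⌈1660/380⌉ = 5 bins.
A packing using 5 bins:
  bin 1: 260 + 120 = 380
  bin 2: 240 + 120 = 360
  bin 3: 220 + 110 + 40 = 370
  bin 4: 200 + 100 + 80 = 380
  bin 5: 70 + 60 + 40 = 170
This matches the lower bound, so 5 is optimal.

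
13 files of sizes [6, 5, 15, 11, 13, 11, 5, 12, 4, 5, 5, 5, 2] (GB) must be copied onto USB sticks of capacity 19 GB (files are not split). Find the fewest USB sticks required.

Total = 15 + 13 + 12 + 11 + 11 + 6 + 5 + 5 + 5 + 5 + 5 + 4 + 2 = 99 GB.
Lower bound: ⌈99/19⌉ = 6 USB sticks.
A packing using 6 USB sticks:
  USB stick 1: 15 + 4 = 19
  USB stick 2: 13 + 6 = 19
  USB stick 3: 12 + 5 + 2 = 19
  USB stick 4: 11 + 5 = 16
  USB stick 5: 11 + 5 = 16
  USB stick 6: 5 + 5 = 10
This matches the lower bound, so 6 is optimal.

6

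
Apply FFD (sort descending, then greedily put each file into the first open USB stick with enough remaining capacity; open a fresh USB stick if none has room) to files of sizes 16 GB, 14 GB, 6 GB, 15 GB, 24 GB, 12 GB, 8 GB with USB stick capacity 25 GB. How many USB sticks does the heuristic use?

Sorted descending: 24, 16, 15, 14, 12, 8, 6.
  24 → USB stick 1 (new)  [load 24/25]
  16 → USB stick 2 (new)  [load 16/25]
  15 → USB stick 3 (new)  [load 15/25]
  14 → USB stick 4 (new)  [load 14/25]
  12 → USB stick 5 (new)  [load 12/25]
  8 → USB stick 2  [load 24/25]
  6 → USB stick 3  [load 21/25]
5 USB sticks opened.

5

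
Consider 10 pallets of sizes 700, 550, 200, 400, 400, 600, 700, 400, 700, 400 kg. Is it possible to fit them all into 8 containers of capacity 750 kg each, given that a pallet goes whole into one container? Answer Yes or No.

Total = 5050 kg; ⌈5050/750⌉ = 7.
9 pallets each exceed half the capacity and cannot share a container, forcing at least 9 containers.
At least 9 containers are required, but only 8 are allowed.

No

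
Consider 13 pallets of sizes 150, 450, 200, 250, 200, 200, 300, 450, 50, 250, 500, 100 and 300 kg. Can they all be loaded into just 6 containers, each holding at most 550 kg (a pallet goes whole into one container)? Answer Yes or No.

No

Total = 3400 kg; ⌈3400/550⌉ = 7.
At least 7 containers are required, but only 6 are allowed.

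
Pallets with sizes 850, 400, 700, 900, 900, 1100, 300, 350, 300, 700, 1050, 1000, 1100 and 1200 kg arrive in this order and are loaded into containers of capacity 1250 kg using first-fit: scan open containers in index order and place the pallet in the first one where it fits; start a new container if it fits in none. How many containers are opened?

  850 → container 1 (new)  [load 850/1250]
  400 → container 1  [load 1250/1250]
  700 → container 2 (new)  [load 700/1250]
  900 → container 3 (new)  [load 900/1250]
  900 → container 4 (new)  [load 900/1250]
  1100 → container 5 (new)  [load 1100/1250]
  300 → container 2  [load 1000/1250]
  350 → container 3  [load 1250/1250]
  300 → container 4  [load 1200/1250]
  700 → container 6 (new)  [load 700/1250]
  1050 → container 7 (new)  [load 1050/1250]
  1000 → container 8 (new)  [load 1000/1250]
  1100 → container 9 (new)  [load 1100/1250]
  1200 → container 10 (new)  [load 1200/1250]
10 containers opened.

10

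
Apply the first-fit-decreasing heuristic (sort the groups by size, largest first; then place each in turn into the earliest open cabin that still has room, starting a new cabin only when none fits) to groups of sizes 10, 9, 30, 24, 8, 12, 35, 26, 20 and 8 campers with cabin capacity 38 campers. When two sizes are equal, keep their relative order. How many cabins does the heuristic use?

Sorted descending: 35, 30, 26, 24, 20, 12, 10, 9, 8, 8.
  35 → cabin 1 (new)  [load 35/38]
  30 → cabin 2 (new)  [load 30/38]
  26 → cabin 3 (new)  [load 26/38]
  24 → cabin 4 (new)  [load 24/38]
  20 → cabin 5 (new)  [load 20/38]
  12 → cabin 3  [load 38/38]
  10 → cabin 4  [load 34/38]
  9 → cabin 5  [load 29/38]
  8 → cabin 2  [load 38/38]
  8 → cabin 5  [load 37/38]
5 cabins opened.

5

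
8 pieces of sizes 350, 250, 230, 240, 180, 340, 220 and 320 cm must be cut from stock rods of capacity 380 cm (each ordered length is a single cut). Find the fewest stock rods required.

Total = 350 + 340 + 320 + 250 + 240 + 230 + 220 + 180 = 2130 cm.
Lower bound: ⌈2130/380⌉ = 6 stock rods.
Also, 7 pieces each exceed 190 cm, and no two of those can share a stock rod, so at least 7 stock rods are needed.
A packing using 8 stock rods:
  stock rod 1: 350 = 350
  stock rod 2: 340 = 340
  stock rod 3: 320 = 320
  stock rod 4: 250 = 250
  stock rod 5: 240 = 240
  stock rod 6: 230 = 230
  stock rod 7: 220 = 220
  stock rod 8: 180 = 180
No arrangement into 7 stock rods stays within capacity, so 8 is optimal.

8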